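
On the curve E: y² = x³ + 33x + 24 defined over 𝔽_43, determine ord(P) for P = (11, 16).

10

2P: tangent at (11, 16): λ = (3·11² + 33)/(2·16) ≡ 9/32. 32⁻¹ ≡ 39 (mod 43), so λ ≡ 9·39 ≡ 7.
  x = λ² - 11 - 11 = 49 - 22 ≡ 27; y = λ·(11 - 27) - 16 ≡ 1. → (27, 1)
3P: (27, 1) + (11, 16). λ = (16 - 1)/(11 - 27) ≡ 15/27 mod 43. 27⁻¹ ≡ 8 (mod 43), so λ ≡ 34.
  x = λ² - 27 - 11 = 1156 - 38 ≡ 0; y = λ·(27 - 0) - 1 ≡ 14. → (0, 14)
4P: (0, 14) + (11, 16). λ = (16 - 14)/(11 - 0) ≡ 2/11 mod 43. 11⁻¹ ≡ 4 (mod 43) since 11·4 = 44 ≡ 1, so λ ≡ 8.
  x = λ² - 0 - 11 = 64 - 11 ≡ 10; y = λ·(0 - 10) - 14 ≡ 35. → (10, 35)
5P: (10, 35) + (11, 16). λ = (16 - 35)/(11 - 10) ≡ 24/1 mod 43. 1⁻¹ ≡ 1 (mod 43), so λ ≡ 24.
  x = λ² - 10 - 11 = 576 - 21 ≡ 39; y = λ·(10 - 39) - 35 ≡ 0. → (39, 0)
6P: (39, 0) + (11, 16). λ = (16 - 0)/(11 - 39) ≡ 16/15 mod 43. 15⁻¹ ≡ 23 (mod 43), so λ ≡ 24.
  x = λ² - 39 - 11 = 576 - 50 ≡ 10; y = λ·(39 - 10) - 0 ≡ 8. → (10, 8)
7P: (10, 8) + (11, 16). λ = (16 - 8)/(11 - 10) ≡ 8/1 mod 43. 1⁻¹ ≡ 1 (mod 43) since 1·1 = 1 ≡ 1, so λ ≡ 8.
  x = λ² - 10 - 11 = 64 - 21 ≡ 0; y = λ·(10 - 0) - 8 ≡ 29. → (0, 29)
8P: (0, 29) + (11, 16). λ = (16 - 29)/(11 - 0) ≡ 30/11 mod 43. 11⁻¹ ≡ 4 (mod 43), so λ ≡ 34.
  x = λ² - 0 - 11 = 1156 - 11 ≡ 27; y = λ·(0 - 27) - 29 ≡ 42. → (27, 42)
9P: (27, 42) + (11, 16). λ = (16 - 42)/(11 - 27) ≡ 17/27 mod 43. 27⁻¹ ≡ 8 (mod 43) since 27·8 = 216 ≡ 1, so λ ≡ 7.
  x = λ² - 27 - 11 = 49 - 38 ≡ 11; y = λ·(27 - 11) - 42 ≡ 27. → (11, 27)
10P: (11, 27) + (11, 16): same x and y₁ ≡ -y₂, so the sum is ∞.
10P = ∞, so the order is 10.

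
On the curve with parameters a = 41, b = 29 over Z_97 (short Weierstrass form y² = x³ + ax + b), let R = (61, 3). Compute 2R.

tangent at (61, 3): λ = (3·61² + 41)/(2·3) ≡ 49/6. 6⁻¹ ≡ 81 (mod 97), so λ ≡ 49·81 ≡ 89.
  x = λ² - 61 - 61 = 7921 - 122 ≡ 39; y = λ·(61 - 39) - 3 ≡ 15. → (39, 15)

(39, 15)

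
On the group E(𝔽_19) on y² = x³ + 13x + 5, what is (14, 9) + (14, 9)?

(2, 18)

tangent at (14, 9): λ = (3·14² + 13)/(2·9) ≡ 12/18. 18⁻¹ ≡ 18 (mod 19), so λ ≡ 12·18 ≡ 7.
  x = λ² - 14 - 14 = 49 - 28 ≡ 2; y = λ·(14 - 2) - 9 ≡ 18. → (2, 18)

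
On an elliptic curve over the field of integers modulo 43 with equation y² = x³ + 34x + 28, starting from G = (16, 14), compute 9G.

Double-and-add on 9 = (1001)₂. Start with G = (16, 14) for the leading 1-bit.
double: tangent at (16, 14): λ = (3·16² + 34)/(2·14) ≡ 28/28. 28⁻¹ ≡ 20 (mod 43), so λ ≡ 28·20 ≡ 1.
  x = λ² - 16 - 16 = 1 - 32 ≡ 12; y = λ·(16 - 12) - 14 ≡ 33. → (12, 33)
double: tangent at (12, 33): λ = (3·12² + 34)/(2·33) ≡ 36/23. 23⁻¹ ≡ 15 (mod 43), so λ ≡ 36·15 ≡ 24.
  x = λ² - 12 - 12 = 576 - 24 ≡ 36; y = λ·(12 - 36) - 33 ≡ 36. → (36, 36)
double: tangent at (36, 36): λ = (3·36² + 34)/(2·36) ≡ 9/29. 29⁻¹ ≡ 3 (mod 43), so λ ≡ 9·3 ≡ 27.
  x = λ² - 36 - 36 = 729 - 72 ≡ 12; y = λ·(36 - 12) - 36 ≡ 10. → (12, 10)
add G: (12, 10) + (16, 14). λ = (14 - 10)/(16 - 12) ≡ 4/4 mod 43. 4⁻¹ ≡ 11 (mod 43), so λ ≡ 1.
  x = λ² - 12 - 16 = 1 - 28 ≡ 16; y = λ·(12 - 16) - 10 ≡ 29. → (16, 29)

(16, 29)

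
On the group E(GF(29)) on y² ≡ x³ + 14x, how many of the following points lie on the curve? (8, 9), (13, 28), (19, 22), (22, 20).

3

(8, 9): 9² ≡ 23, rhs ≡ 15 → off.
(13, 28): 28² ≡ 1, rhs ≡ 1 → on.
(19, 22): 22² ≡ 20, rhs ≡ 20 → on.
(22, 20): 20² ≡ 23, rhs ≡ 23 → on.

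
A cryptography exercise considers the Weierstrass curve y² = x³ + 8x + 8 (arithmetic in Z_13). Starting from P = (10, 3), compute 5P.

(6, 8)

Double-and-add on 5 = (101)₂. Start with P = (10, 3) for the leading 1-bit.
double: tangent at (10, 3): λ = (3·10² + 8)/(2·3) ≡ 9/6. 6⁻¹ ≡ 11 (mod 13), so λ ≡ 9·11 ≡ 8.
  x = λ² - 10 - 10 = 64 - 20 ≡ 5; y = λ·(10 - 5) - 3 ≡ 11. → (5, 11)
double: tangent at (5, 11): λ = (3·5² + 8)/(2·11) ≡ 5/9. 9⁻¹ ≡ 3 (mod 13), so λ ≡ 5·3 ≡ 2.
  x = λ² - 5 - 5 = 4 - 10 ≡ 7; y = λ·(5 - 7) - 11 ≡ 11. → (7, 11)
add P: (7, 11) + (10, 3). λ = (3 - 11)/(10 - 7) ≡ 5/3 mod 13. 3⁻¹ ≡ 9 (mod 13), so λ ≡ 6.
  x = λ² - 7 - 10 = 36 - 17 ≡ 6; y = λ·(7 - 6) - 11 ≡ 8. → (6, 8)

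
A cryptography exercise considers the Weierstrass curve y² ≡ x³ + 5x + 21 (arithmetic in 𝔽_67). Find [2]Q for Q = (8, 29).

tangent at (8, 29): λ = (3·8² + 5)/(2·29) ≡ 63/58. 58⁻¹ ≡ 52 (mod 67), so λ ≡ 63·52 ≡ 60.
  x = λ² - 8 - 8 = 3600 - 16 ≡ 33; y = λ·(8 - 33) - 29 ≡ 12. → (33, 12)

(33, 12)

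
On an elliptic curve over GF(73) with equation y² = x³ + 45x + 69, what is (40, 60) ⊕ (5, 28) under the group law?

(40, 60) + (5, 28). λ = (28 - 60)/(5 - 40) ≡ 41/38 mod 73. 38⁻¹ ≡ 25 (mod 73), so λ ≡ 3.
  x = λ² - 40 - 5 = 9 - 45 ≡ 37; y = λ·(40 - 37) - 60 ≡ 22. → (37, 22)

(37, 22)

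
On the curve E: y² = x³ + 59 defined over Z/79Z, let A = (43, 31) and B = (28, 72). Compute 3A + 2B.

First 3A:
Repeated addition: build up to 3A.
2A: tangent at (43, 31): λ = (3·43² + 0)/(2·31) ≡ 17/62. 62⁻¹ ≡ 65 (mod 79) since 62·65 = 4030 ≡ 1, so λ ≡ 17·65 ≡ 78.
  x = λ² - 43 - 43 = 6084 - 86 ≡ 73; y = λ·(43 - 73) - 31 ≡ 78. → (73, 78)
3A: (73, 78) + (43, 31). λ = (31 - 78)/(43 - 73) ≡ 32/49 mod 79. 49⁻¹ ≡ 50 (mod 79), so λ ≡ 20.
  x = λ² - 73 - 43 = 400 - 116 ≡ 47; y = λ·(73 - 47) - 78 ≡ 47. → (47, 47)
3A = (47, 47).
Next 2B:
Repeated addition: build up to 2B.
2B: tangent at (28, 72): λ = (3·28² + 0)/(2·72) ≡ 61/65. 65⁻¹ ≡ 62 (mod 79), so λ ≡ 61·62 ≡ 69.
  x = λ² - 28 - 28 = 4761 - 56 ≡ 44; y = λ·(28 - 44) - 72 ≡ 9. → (44, 9)
2B = (44, 9).
Finally 3A + 2B:
(47, 47) + (44, 9). λ = (9 - 47)/(44 - 47) ≡ 41/76 mod 79. 76⁻¹ ≡ 26 (mod 79), so λ ≡ 39.
  x = λ² - 47 - 44 = 1521 - 91 ≡ 8; y = λ·(47 - 8) - 47 ≡ 52. → (8, 52)

(8, 52)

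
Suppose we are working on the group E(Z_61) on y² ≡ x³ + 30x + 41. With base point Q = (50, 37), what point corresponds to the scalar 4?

(50, 24)

Repeated addition: build up to 4Q.
2Q: tangent at (50, 37): λ = (3·50² + 30)/(2·37) ≡ 27/13. 13⁻¹ ≡ 47 (mod 61) since 13·47 = 611 ≡ 1, so λ ≡ 27·47 ≡ 49.
  x = λ² - 50 - 50 = 2401 - 100 ≡ 44; y = λ·(50 - 44) - 37 ≡ 13. → (44, 13)
3Q: (44, 13) + (50, 37). λ = (37 - 13)/(50 - 44) ≡ 24/6 mod 61. 6⁻¹ ≡ 51 (mod 61) since 6·51 = 306 ≡ 1, so λ ≡ 4.
  x = λ² - 44 - 50 = 16 - 94 ≡ 44; y = λ·(44 - 44) - 13 ≡ 48. → (44, 48)
4Q: (44, 48) + (50, 37). λ = (37 - 48)/(50 - 44) ≡ 50/6 mod 61. 6⁻¹ ≡ 51 (mod 61), so λ ≡ 49.
  x = λ² - 44 - 50 = 2401 - 94 ≡ 50; y = λ·(44 - 50) - 48 ≡ 24. → (50, 24)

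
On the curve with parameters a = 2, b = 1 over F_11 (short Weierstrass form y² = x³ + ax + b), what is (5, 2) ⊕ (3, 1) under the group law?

(5, 2) + (3, 1). λ = (1 - 2)/(3 - 5) ≡ 10/9 mod 11. 9⁻¹ ≡ 5 (mod 11) since 9·5 = 45 ≡ 1, so λ ≡ 6.
  x = λ² - 5 - 3 = 36 - 8 ≡ 6; y = λ·(5 - 6) - 2 ≡ 3. → (6, 3)

(6, 3)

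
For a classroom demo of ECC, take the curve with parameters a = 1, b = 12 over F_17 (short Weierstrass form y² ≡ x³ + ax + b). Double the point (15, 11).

(6, 9)

tangent at (15, 11): λ = (3·15² + 1)/(2·11) ≡ 13/5. 5⁻¹ ≡ 7 (mod 17) since 5·7 = 35 ≡ 1, so λ ≡ 13·7 ≡ 6.
  x = λ² - 15 - 15 = 36 - 30 ≡ 6; y = λ·(15 - 6) - 11 ≡ 9. → (6, 9)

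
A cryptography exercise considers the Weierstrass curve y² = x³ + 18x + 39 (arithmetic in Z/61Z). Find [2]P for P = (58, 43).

(19, 15)

tangent at (58, 43): λ = (3·58² + 18)/(2·43) ≡ 45/25. 25⁻¹ ≡ 22 (mod 61), so λ ≡ 45·22 ≡ 14.
  x = λ² - 58 - 58 = 196 - 116 ≡ 19; y = λ·(58 - 19) - 43 ≡ 15. → (19, 15)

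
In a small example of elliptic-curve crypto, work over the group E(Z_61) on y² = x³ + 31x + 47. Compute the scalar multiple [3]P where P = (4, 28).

(52, 25)

Repeated addition: build up to 3P.
2P: tangent at (4, 28): λ = (3·4² + 31)/(2·28) ≡ 18/56. 56⁻¹ ≡ 12 (mod 61), so λ ≡ 18·12 ≡ 33.
  x = λ² - 4 - 4 = 1089 - 8 ≡ 44; y = λ·(4 - 44) - 28 ≡ 55. → (44, 55)
3P: (44, 55) + (4, 28). λ = (28 - 55)/(4 - 44) ≡ 34/21 mod 61. 21⁻¹ ≡ 32 (mod 61), so λ ≡ 51.
  x = λ² - 44 - 4 = 2601 - 48 ≡ 52; y = λ·(44 - 52) - 55 ≡ 25. → (52, 25)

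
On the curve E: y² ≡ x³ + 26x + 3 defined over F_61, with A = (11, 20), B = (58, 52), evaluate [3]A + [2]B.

First 3A:
Repeated addition: build up to 3A.
2A: tangent at (11, 20): λ = (3·11² + 26)/(2·20) ≡ 23/40. 40⁻¹ ≡ 29 (mod 61) since 40·29 = 1160 ≡ 1, so λ ≡ 23·29 ≡ 57.
  x = λ² - 11 - 11 = 3249 - 22 ≡ 55; y = λ·(11 - 55) - 20 ≡ 34. → (55, 34)
3A: (55, 34) + (11, 20). λ = (20 - 34)/(11 - 55) ≡ 47/17 mod 61. 17⁻¹ ≡ 18 (mod 61), so λ ≡ 53.
  x = λ² - 55 - 11 = 2809 - 66 ≡ 59; y = λ·(55 - 59) - 34 ≡ 59. → (59, 59)
3A = (59, 59).
Next 2B:
Repeated addition: build up to 2B.
2B: tangent at (58, 52): λ = (3·58² + 26)/(2·52) ≡ 53/43. 43⁻¹ ≡ 44 (mod 61), so λ ≡ 53·44 ≡ 14.
  x = λ² - 58 - 58 = 196 - 116 ≡ 19; y = λ·(58 - 19) - 52 ≡ 6. → (19, 6)
2B = (19, 6).
Finally 3A + 2B:
(59, 59) + (19, 6). λ = (6 - 59)/(19 - 59) ≡ 8/21 mod 61. 21⁻¹ ≡ 32 (mod 61), so λ ≡ 12.
  x = λ² - 59 - 19 = 144 - 78 ≡ 5; y = λ·(59 - 5) - 59 ≡ 40. → (5, 40)

(5, 40)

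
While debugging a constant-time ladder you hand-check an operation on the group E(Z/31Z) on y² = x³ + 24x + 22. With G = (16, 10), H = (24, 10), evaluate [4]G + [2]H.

First 4G:
Double-and-add on 4 = (100)₂. Start with G = (16, 10) for the leading 1-bit.
double: tangent at (16, 10): λ = (3·16² + 24)/(2·10) ≡ 17/20. 20⁻¹ ≡ 14 (mod 31) since 20·14 = 280 ≡ 1, so λ ≡ 17·14 ≡ 21.
  x = λ² - 16 - 16 = 441 - 32 ≡ 6; y = λ·(16 - 6) - 10 ≡ 14. → (6, 14)
double: tangent at (6, 14): λ = (3·6² + 24)/(2·14) ≡ 8/28. 28⁻¹ ≡ 10 (mod 31), so λ ≡ 8·10 ≡ 18.
  x = λ² - 6 - 6 = 324 - 12 ≡ 2; y = λ·(6 - 2) - 14 ≡ 27. → (2, 27)
4G = (2, 27).
Next 2H:
Repeated addition: build up to 2H.
2H: tangent at (24, 10): λ = (3·24² + 24)/(2·10) ≡ 16/20. 20⁻¹ ≡ 14 (mod 31), so λ ≡ 16·14 ≡ 7.
  x = λ² - 24 - 24 = 49 - 48 ≡ 1; y = λ·(24 - 1) - 10 ≡ 27. → (1, 27)
2H = (1, 27).
Finally 4G + 2H:
(2, 27) + (1, 27). λ = (27 - 27)/(1 - 2) ≡ 0/30 mod 31. 30⁻¹ ≡ 30 (mod 31) since 30·30 = 900 ≡ 1, so λ ≡ 0.
  x = λ² - 2 - 1 = 0 - 3 ≡ 28; y = λ·(2 - 28) - 27 ≡ 4. → (28, 4)

(28, 4)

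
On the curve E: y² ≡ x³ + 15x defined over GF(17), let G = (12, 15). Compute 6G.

Double-and-add on 6 = (110)₂. Start with G = (12, 15) for the leading 1-bit.
double: tangent at (12, 15): λ = (3·12² + 15)/(2·15) ≡ 5/13. 13⁻¹ ≡ 4 (mod 17), so λ ≡ 5·4 ≡ 3.
  x = λ² - 12 - 12 = 9 - 24 ≡ 2; y = λ·(12 - 2) - 15 ≡ 15. → (2, 15)
add G: (2, 15) + (12, 15). λ = (15 - 15)/(12 - 2) ≡ 0/10 mod 17. 10⁻¹ ≡ 12 (mod 17) since 10·12 = 120 ≡ 1, so λ ≡ 0.
  x = λ² - 2 - 12 = 0 - 14 ≡ 3; y = λ·(2 - 3) - 15 ≡ 2. → (3, 2)
double: tangent at (3, 2): λ = (3·3² + 15)/(2·2) ≡ 8/4. 4⁻¹ ≡ 13 (mod 17), so λ ≡ 8·13 ≡ 2.
  x = λ² - 3 - 3 = 4 - 6 ≡ 15; y = λ·(3 - 15) - 2 ≡ 8. → (15, 8)

(15, 8)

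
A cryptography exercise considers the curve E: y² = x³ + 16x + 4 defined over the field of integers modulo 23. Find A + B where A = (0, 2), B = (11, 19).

(18, 12)

(0, 2) + (11, 19). λ = (19 - 2)/(11 - 0) ≡ 17/11 mod 23. 11⁻¹ ≡ 21 (mod 23) since 11·21 = 231 ≡ 1, so λ ≡ 12.
  x = λ² - 0 - 11 = 144 - 11 ≡ 18; y = λ·(0 - 18) - 2 ≡ 12. → (18, 12)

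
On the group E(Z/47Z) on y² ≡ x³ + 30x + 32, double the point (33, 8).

tangent at (33, 8): λ = (3·33² + 30)/(2·8) ≡ 7/16. 16⁻¹ ≡ 3 (mod 47), so λ ≡ 7·3 ≡ 21.
  x = λ² - 33 - 33 = 441 - 66 ≡ 46; y = λ·(33 - 46) - 8 ≡ 1. → (46, 1)

(46, 1)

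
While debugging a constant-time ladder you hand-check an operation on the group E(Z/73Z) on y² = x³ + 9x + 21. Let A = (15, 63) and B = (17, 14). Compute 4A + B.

First 4A:
Double-and-add on 4 = (100)₂. Start with A = (15, 63) for the leading 1-bit.
double: tangent at (15, 63): λ = (3·15² + 9)/(2·63) ≡ 27/53. 53⁻¹ ≡ 62 (mod 73), so λ ≡ 27·62 ≡ 68.
  x = λ² - 15 - 15 = 4624 - 30 ≡ 68; y = λ·(15 - 68) - 63 ≡ 56. → (68, 56)
double: tangent at (68, 56): λ = (3·68² + 9)/(2·56) ≡ 11/39. 39⁻¹ ≡ 15 (mod 73) since 39·15 = 585 ≡ 1, so λ ≡ 11·15 ≡ 19.
  x = λ² - 68 - 68 = 361 - 136 ≡ 6; y = λ·(68 - 6) - 56 ≡ 27. → (6, 27)
4A = (6, 27).
Finally 4A + B:
(6, 27) + (17, 14). λ = (14 - 27)/(17 - 6) ≡ 60/11 mod 73. 11⁻¹ ≡ 20 (mod 73) since 11·20 = 220 ≡ 1, so λ ≡ 32.
  x = λ² - 6 - 17 = 1024 - 23 ≡ 52; y = λ·(6 - 52) - 27 ≡ 34. → (52, 34)

(52, 34)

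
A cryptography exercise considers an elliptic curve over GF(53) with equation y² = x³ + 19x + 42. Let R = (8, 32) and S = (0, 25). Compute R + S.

(8, 32) + (0, 25). λ = (25 - 32)/(0 - 8) ≡ 46/45 mod 53. 45⁻¹ ≡ 33 (mod 53), so λ ≡ 34.
  x = λ² - 8 - 0 = 1156 - 8 ≡ 35; y = λ·(8 - 35) - 32 ≡ 4. → (35, 4)

(35, 4)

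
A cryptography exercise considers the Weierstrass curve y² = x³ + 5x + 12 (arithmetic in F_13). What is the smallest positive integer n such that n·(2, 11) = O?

8

2P: tangent at (2, 11): λ = (3·2² + 5)/(2·11) ≡ 4/9. 9⁻¹ ≡ 3 (mod 13), so λ ≡ 4·3 ≡ 12.
  x = λ² - 2 - 2 = 144 - 4 ≡ 10; y = λ·(2 - 10) - 11 ≡ 10. → (10, 10)
3P: (10, 10) + (2, 11). λ = (11 - 10)/(2 - 10) ≡ 1/5 mod 13. 5⁻¹ ≡ 8 (mod 13) since 5·8 = 40 ≡ 1, so λ ≡ 8.
  x = λ² - 10 - 2 = 64 - 12 ≡ 0; y = λ·(10 - 0) - 10 ≡ 5. → (0, 5)
4P: (0, 5) + (2, 11). λ = (11 - 5)/(2 - 0) ≡ 6/2 mod 13. 2⁻¹ ≡ 7 (mod 13), so λ ≡ 3.
  x = λ² - 0 - 2 = 9 - 2 ≡ 7; y = λ·(0 - 7) - 5 ≡ 0. → (7, 0)
5P: (7, 0) + (2, 11). λ = (11 - 0)/(2 - 7) ≡ 11/8 mod 13. 8⁻¹ ≡ 5 (mod 13), so λ ≡ 3.
  x = λ² - 7 - 2 = 9 - 9 ≡ 0; y = λ·(7 - 0) - 0 ≡ 8. → (0, 8)
6P: (0, 8) + (2, 11). λ = (11 - 8)/(2 - 0) ≡ 3/2 mod 13. 2⁻¹ ≡ 7 (mod 13), so λ ≡ 8.
  x = λ² - 0 - 2 = 64 - 2 ≡ 10; y = λ·(0 - 10) - 8 ≡ 3. → (10, 3)
7P: (10, 3) + (2, 11). λ = (11 - 3)/(2 - 10) ≡ 8/5 mod 13. 5⁻¹ ≡ 8 (mod 13), so λ ≡ 12.
  x = λ² - 10 - 2 = 144 - 12 ≡ 2; y = λ·(10 - 2) - 3 ≡ 2. → (2, 2)
8P: (2, 2) + (2, 11): same x and y₁ ≡ -y₂, so the sum is O.
8P = O, so the order is 8.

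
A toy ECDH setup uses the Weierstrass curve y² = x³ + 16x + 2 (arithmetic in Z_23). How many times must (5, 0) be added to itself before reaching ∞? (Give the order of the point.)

2

2P: (5, 0) + (5, 0): same x and y₁ ≡ -y₂, so the sum is ∞.
2P = ∞, so the order is 2.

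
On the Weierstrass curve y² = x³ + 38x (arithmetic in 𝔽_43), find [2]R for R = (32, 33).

(4, 42)

tangent at (32, 33): λ = (3·32² + 38)/(2·33) ≡ 14/23. 23⁻¹ ≡ 15 (mod 43), so λ ≡ 14·15 ≡ 38.
  x = λ² - 32 - 32 = 1444 - 64 ≡ 4; y = λ·(32 - 4) - 33 ≡ 42. → (4, 42)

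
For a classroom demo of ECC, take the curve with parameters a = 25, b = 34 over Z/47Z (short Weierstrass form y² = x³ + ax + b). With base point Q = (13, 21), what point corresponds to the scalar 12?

Repeated addition: build up to 12Q.
2Q: tangent at (13, 21): λ = (3·13² + 25)/(2·21) ≡ 15/42. 42⁻¹ ≡ 28 (mod 47), so λ ≡ 15·28 ≡ 44.
  x = λ² - 13 - 13 = 1936 - 26 ≡ 30; y = λ·(13 - 30) - 21 ≡ 30. → (30, 30)
3Q: (30, 30) + (13, 21). λ = (21 - 30)/(13 - 30) ≡ 38/30 mod 47. 30⁻¹ ≡ 11 (mod 47) since 30·11 = 330 ≡ 1, so λ ≡ 42.
  x = λ² - 30 - 13 = 1764 - 43 ≡ 29; y = λ·(30 - 29) - 30 ≡ 12. → (29, 12)
4Q: (29, 12) + (13, 21). λ = (21 - 12)/(13 - 29) ≡ 9/31 mod 47. 31⁻¹ ≡ 44 (mod 47), so λ ≡ 20.
  x = λ² - 29 - 13 = 400 - 42 ≡ 29; y = λ·(29 - 29) - 12 ≡ 35. → (29, 35)
5Q: (29, 35) + (13, 21). λ = (21 - 35)/(13 - 29) ≡ 33/31 mod 47. 31⁻¹ ≡ 44 (mod 47), so λ ≡ 42.
  x = λ² - 29 - 13 = 1764 - 42 ≡ 30; y = λ·(29 - 30) - 35 ≡ 17. → (30, 17)
6Q: (30, 17) + (13, 21). λ = (21 - 17)/(13 - 30) ≡ 4/30 mod 47. 30⁻¹ ≡ 11 (mod 47), so λ ≡ 44.
  x = λ² - 30 - 13 = 1936 - 43 ≡ 13; y = λ·(30 - 13) - 17 ≡ 26. → (13, 26)
7Q: (13, 26) + (13, 21): same x and y₁ ≡ -y₂, so the sum is O.
8Q: O + (13, 21) = (13, 21) (identity).
9Q: tangent at (13, 21): λ = (3·13² + 25)/(2·21) ≡ 15/42. 42⁻¹ ≡ 28 (mod 47), so λ ≡ 15·28 ≡ 44.
  x = λ² - 13 - 13 = 1936 - 26 ≡ 30; y = λ·(13 - 30) - 21 ≡ 30. → (30, 30)
10Q: (30, 30) + (13, 21). λ = (21 - 30)/(13 - 30) ≡ 38/30 mod 47. 30⁻¹ ≡ 11 (mod 47), so λ ≡ 42.
  x = λ² - 30 - 13 = 1764 - 43 ≡ 29; y = λ·(30 - 29) - 30 ≡ 12. → (29, 12)
11Q: (29, 12) + (13, 21). λ = (21 - 12)/(13 - 29) ≡ 9/31 mod 47. 31⁻¹ ≡ 44 (mod 47), so λ ≡ 20.
  x = λ² - 29 - 13 = 400 - 42 ≡ 29; y = λ·(29 - 29) - 12 ≡ 35. → (29, 35)
12Q: (29, 35) + (13, 21). λ = (21 - 35)/(13 - 29) ≡ 33/31 mod 47. 31⁻¹ ≡ 44 (mod 47) since 31·44 = 1364 ≡ 1, so λ ≡ 42.
  x = λ² - 29 - 13 = 1764 - 42 ≡ 30; y = λ·(29 - 30) - 35 ≡ 17. → (30, 17)

(30, 17)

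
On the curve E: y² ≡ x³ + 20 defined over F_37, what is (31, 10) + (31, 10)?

(16, 34)

tangent at (31, 10): λ = (3·31² + 0)/(2·10) ≡ 34/20. 20⁻¹ ≡ 13 (mod 37), so λ ≡ 34·13 ≡ 35.
  x = λ² - 31 - 31 = 1225 - 62 ≡ 16; y = λ·(31 - 16) - 10 ≡ 34. → (16, 34)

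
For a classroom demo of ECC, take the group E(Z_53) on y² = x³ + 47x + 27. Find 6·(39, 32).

Write Q = (39, 32).
Double-and-add on 6 = (110)₂. Start with Q = (39, 32) for the leading 1-bit.
double: tangent at (39, 32): λ = (3·39² + 47)/(2·32) ≡ 52/11. 11⁻¹ ≡ 29 (mod 53), so λ ≡ 52·29 ≡ 24.
  x = λ² - 39 - 39 = 576 - 78 ≡ 21; y = λ·(39 - 21) - 32 ≡ 29. → (21, 29)
add Q: (21, 29) + (39, 32). λ = (32 - 29)/(39 - 21) ≡ 3/18 mod 53. 18⁻¹ ≡ 3 (mod 53) since 18·3 = 54 ≡ 1, so λ ≡ 9.
  x = λ² - 21 - 39 = 81 - 60 ≡ 21; y = λ·(21 - 21) - 29 ≡ 24. → (21, 24)
double: tangent at (21, 24): λ = (3·21² + 47)/(2·24) ≡ 45/48. 48⁻¹ ≡ 21 (mod 53) since 48·21 = 1008 ≡ 1, so λ ≡ 45·21 ≡ 44.
  x = λ² - 21 - 21 = 1936 - 42 ≡ 39; y = λ·(21 - 39) - 24 ≡ 32. → (39, 32)

(39, 32)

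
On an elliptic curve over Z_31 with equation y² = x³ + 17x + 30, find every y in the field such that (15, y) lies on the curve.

x³ + 17x + 30 = 3660 ≡ 2 (mod 31).
Square roots of 2 mod 31: 8 and 23 (since 8² = 64 ≡ 2).

8, 23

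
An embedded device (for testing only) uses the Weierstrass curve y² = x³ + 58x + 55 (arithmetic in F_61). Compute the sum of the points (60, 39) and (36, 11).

(60, 39) + (36, 11). λ = (11 - 39)/(36 - 60) ≡ 33/37 mod 61. 37⁻¹ ≡ 33 (mod 61), so λ ≡ 52.
  x = λ² - 60 - 36 = 2704 - 96 ≡ 46; y = λ·(60 - 46) - 39 ≡ 18. → (46, 18)

(46, 18)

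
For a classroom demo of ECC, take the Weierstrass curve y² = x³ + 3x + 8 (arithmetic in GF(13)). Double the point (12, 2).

tangent at (12, 2): λ = (3·12² + 3)/(2·2) ≡ 6/4. 4⁻¹ ≡ 10 (mod 13) since 4·10 = 40 ≡ 1, so λ ≡ 6·10 ≡ 8.
  x = λ² - 12 - 12 = 64 - 24 ≡ 1; y = λ·(12 - 1) - 2 ≡ 8. → (1, 8)

(1, 8)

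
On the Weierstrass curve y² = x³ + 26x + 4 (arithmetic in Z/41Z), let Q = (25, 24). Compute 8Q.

(35, 40)

Repeated addition: build up to 8Q.
2Q: tangent at (25, 24): λ = (3·25² + 26)/(2·24) ≡ 15/7. 7⁻¹ ≡ 6 (mod 41) since 7·6 = 42 ≡ 1, so λ ≡ 15·6 ≡ 8.
  x = λ² - 25 - 25 = 64 - 50 ≡ 14; y = λ·(25 - 14) - 24 ≡ 23. → (14, 23)
3Q: (14, 23) + (25, 24). λ = (24 - 23)/(25 - 14) ≡ 1/11 mod 41. 11⁻¹ ≡ 15 (mod 41) since 11·15 = 165 ≡ 1, so λ ≡ 15.
  x = λ² - 14 - 25 = 225 - 39 ≡ 22; y = λ·(14 - 22) - 23 ≡ 21. → (22, 21)
4Q: (22, 21) + (25, 24). λ = (24 - 21)/(25 - 22) ≡ 3/3 mod 41. 3⁻¹ ≡ 14 (mod 41), so λ ≡ 1.
  x = λ² - 22 - 25 = 1 - 47 ≡ 36; y = λ·(22 - 36) - 21 ≡ 6. → (36, 6)
5Q: (36, 6) + (25, 24). λ = (24 - 6)/(25 - 36) ≡ 18/30 mod 41. 30⁻¹ ≡ 26 (mod 41), so λ ≡ 17.
  x = λ² - 36 - 25 = 289 - 61 ≡ 23; y = λ·(36 - 23) - 6 ≡ 10. → (23, 10)
6Q: (23, 10) + (25, 24). λ = (24 - 10)/(25 - 23) ≡ 14/2 mod 41. 2⁻¹ ≡ 21 (mod 41) since 2·21 = 42 ≡ 1, so λ ≡ 7.
  x = λ² - 23 - 25 = 49 - 48 ≡ 1; y = λ·(23 - 1) - 10 ≡ 21. → (1, 21)
7Q: (1, 21) + (25, 24). λ = (24 - 21)/(25 - 1) ≡ 3/24 mod 41. 24⁻¹ ≡ 12 (mod 41), so λ ≡ 36.
  x = λ² - 1 - 25 = 1296 - 26 ≡ 40; y = λ·(1 - 40) - 21 ≡ 10. → (40, 10)
8Q: (40, 10) + (25, 24). λ = (24 - 10)/(25 - 40) ≡ 14/26 mod 41. 26⁻¹ ≡ 30 (mod 41), so λ ≡ 10.
  x = λ² - 40 - 25 = 100 - 65 ≡ 35; y = λ·(40 - 35) - 10 ≡ 40. → (35, 40)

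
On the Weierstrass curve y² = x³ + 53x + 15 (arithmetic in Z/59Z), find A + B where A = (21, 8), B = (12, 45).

(48, 44)

(21, 8) + (12, 45). λ = (45 - 8)/(12 - 21) ≡ 37/50 mod 59. 50⁻¹ ≡ 13 (mod 59), so λ ≡ 9.
  x = λ² - 21 - 12 = 81 - 33 ≡ 48; y = λ·(21 - 48) - 8 ≡ 44. → (48, 44)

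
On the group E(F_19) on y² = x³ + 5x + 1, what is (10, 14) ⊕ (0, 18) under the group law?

(16, 15)

(10, 14) + (0, 18). λ = (18 - 14)/(0 - 10) ≡ 4/9 mod 19. 9⁻¹ ≡ 17 (mod 19) since 9·17 = 153 ≡ 1, so λ ≡ 11.
  x = λ² - 10 - 0 = 121 - 10 ≡ 16; y = λ·(10 - 16) - 14 ≡ 15. → (16, 15)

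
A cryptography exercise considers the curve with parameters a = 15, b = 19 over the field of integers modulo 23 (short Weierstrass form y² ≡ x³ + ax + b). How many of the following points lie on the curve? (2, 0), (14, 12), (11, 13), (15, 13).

2

(2, 0): 0² ≡ 0, rhs ≡ 11 → off.
(14, 12): 12² ≡ 6, rhs ≡ 6 → on.
(11, 13): 13² ≡ 8, rhs ≡ 20 → off.
(15, 13): 13² ≡ 8, rhs ≡ 8 → on.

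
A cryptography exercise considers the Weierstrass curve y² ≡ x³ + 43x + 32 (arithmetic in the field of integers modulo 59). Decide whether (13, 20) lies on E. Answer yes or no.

y² = 20² ≡ 46; x³ + 43x + 32 = 2788 ≡ 15 (mod 59). 46 ≠ 15.

no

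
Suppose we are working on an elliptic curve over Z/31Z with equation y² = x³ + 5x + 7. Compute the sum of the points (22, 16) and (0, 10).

(6, 25)

(22, 16) + (0, 10). λ = (10 - 16)/(0 - 22) ≡ 25/9 mod 31. 9⁻¹ ≡ 7 (mod 31), so λ ≡ 20.
  x = λ² - 22 - 0 = 400 - 22 ≡ 6; y = λ·(22 - 6) - 16 ≡ 25. → (6, 25)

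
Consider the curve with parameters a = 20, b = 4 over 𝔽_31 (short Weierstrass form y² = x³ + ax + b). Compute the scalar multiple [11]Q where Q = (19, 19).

Double-and-add on 11 = (1011)₂. Start with Q = (19, 19) for the leading 1-bit.
double: tangent at (19, 19): λ = (3·19² + 20)/(2·19) ≡ 18/7. 7⁻¹ ≡ 9 (mod 31) since 7·9 = 63 ≡ 1, so λ ≡ 18·9 ≡ 7.
  x = λ² - 19 - 19 = 49 - 38 ≡ 11; y = λ·(19 - 11) - 19 ≡ 6. → (11, 6)
double: tangent at (11, 6): λ = (3·11² + 20)/(2·6) ≡ 11/12. 12⁻¹ ≡ 13 (mod 31), so λ ≡ 11·13 ≡ 19.
  x = λ² - 11 - 11 = 361 - 22 ≡ 29; y = λ·(11 - 29) - 6 ≡ 24. → (29, 24)
add Q: (29, 24) + (19, 19). λ = (19 - 24)/(19 - 29) ≡ 26/21 mod 31. 21⁻¹ ≡ 3 (mod 31) since 21·3 = 63 ≡ 1, so λ ≡ 16.
  x = λ² - 29 - 19 = 256 - 48 ≡ 22; y = λ·(29 - 22) - 24 ≡ 26. → (22, 26)
double: tangent at (22, 26): λ = (3·22² + 20)/(2·26) ≡ 15/21. 21⁻¹ ≡ 3 (mod 31), so λ ≡ 15·3 ≡ 14.
  x = λ² - 22 - 22 = 196 - 44 ≡ 28; y = λ·(22 - 28) - 26 ≡ 14. → (28, 14)
add Q: (28, 14) + (19, 19). λ = (19 - 14)/(19 - 28) ≡ 5/22 mod 31. 22⁻¹ ≡ 24 (mod 31), so λ ≡ 27.
  x = λ² - 28 - 19 = 729 - 47 ≡ 0; y = λ·(28 - 0) - 14 ≡ 29. → (0, 29)

(0, 29)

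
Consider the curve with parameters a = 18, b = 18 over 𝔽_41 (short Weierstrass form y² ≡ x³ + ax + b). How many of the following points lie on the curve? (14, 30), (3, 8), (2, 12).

(14, 30): 30² ≡ 39, rhs ≡ 21 → off.
(3, 8): 8² ≡ 23, rhs ≡ 17 → off.
(2, 12): 12² ≡ 21, rhs ≡ 21 → on.

1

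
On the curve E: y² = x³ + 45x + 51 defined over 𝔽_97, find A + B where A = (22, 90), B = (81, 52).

(22, 90) + (81, 52). λ = (52 - 90)/(81 - 22) ≡ 59/59 mod 97. 59⁻¹ ≡ 74 (mod 97), so λ ≡ 1.
  x = λ² - 22 - 81 = 1 - 103 ≡ 92; y = λ·(22 - 92) - 90 ≡ 34. → (92, 34)

(92, 34)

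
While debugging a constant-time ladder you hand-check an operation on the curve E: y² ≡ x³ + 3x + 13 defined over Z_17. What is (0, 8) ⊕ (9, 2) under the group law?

(16, 14)

(0, 8) + (9, 2). λ = (2 - 8)/(9 - 0) ≡ 11/9 mod 17. 9⁻¹ ≡ 2 (mod 17) since 9·2 = 18 ≡ 1, so λ ≡ 5.
  x = λ² - 0 - 9 = 25 - 9 ≡ 16; y = λ·(0 - 16) - 8 ≡ 14. → (16, 14)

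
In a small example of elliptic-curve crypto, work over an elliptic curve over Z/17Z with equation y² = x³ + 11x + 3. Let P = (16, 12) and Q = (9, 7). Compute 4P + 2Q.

First 4P:
Double-and-add on 4 = (100)₂. Start with P = (16, 12) for the leading 1-bit.
double: tangent at (16, 12): λ = (3·16² + 11)/(2·12) ≡ 14/7. 7⁻¹ ≡ 5 (mod 17) since 7·5 = 35 ≡ 1, so λ ≡ 14·5 ≡ 2.
  x = λ² - 16 - 16 = 4 - 32 ≡ 6; y = λ·(16 - 6) - 12 ≡ 8. → (6, 8)
double: tangent at (6, 8): λ = (3·6² + 11)/(2·8) ≡ 0/16. 16⁻¹ ≡ 16 (mod 17) since 16·16 = 256 ≡ 1, so λ ≡ 0·16 ≡ 0.
  x = λ² - 6 - 6 = 0 - 12 ≡ 5; y = λ·(6 - 5) - 8 ≡ 9. → (5, 9)
4P = (5, 9).
Next 2Q:
Repeated addition: build up to 2Q.
2Q: tangent at (9, 7): λ = (3·9² + 11)/(2·7) ≡ 16/14. 14⁻¹ ≡ 11 (mod 17) since 14·11 = 154 ≡ 1, so λ ≡ 16·11 ≡ 6.
  x = λ² - 9 - 9 = 36 - 18 ≡ 1; y = λ·(9 - 1) - 7 ≡ 7. → (1, 7)
2Q = (1, 7).
Finally 4P + 2Q:
(5, 9) + (1, 7). λ = (7 - 9)/(1 - 5) ≡ 15/13 mod 17. 13⁻¹ ≡ 4 (mod 17) since 13·4 = 52 ≡ 1, so λ ≡ 9.
  x = λ² - 5 - 1 = 81 - 6 ≡ 7; y = λ·(5 - 7) - 9 ≡ 7. → (7, 7)

(7, 7)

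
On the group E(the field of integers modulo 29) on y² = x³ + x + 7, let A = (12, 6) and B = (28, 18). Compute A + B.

(24, 14)

(12, 6) + (28, 18). λ = (18 - 6)/(28 - 12) ≡ 12/16 mod 29. 16⁻¹ ≡ 20 (mod 29) since 16·20 = 320 ≡ 1, so λ ≡ 8.
  x = λ² - 12 - 28 = 64 - 40 ≡ 24; y = λ·(12 - 24) - 6 ≡ 14. → (24, 14)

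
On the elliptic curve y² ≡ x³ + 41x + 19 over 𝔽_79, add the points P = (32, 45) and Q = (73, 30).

(74, 59)

(32, 45) + (73, 30). λ = (30 - 45)/(73 - 32) ≡ 64/41 mod 79. 41⁻¹ ≡ 27 (mod 79), so λ ≡ 69.
  x = λ² - 32 - 73 = 4761 - 105 ≡ 74; y = λ·(32 - 74) - 45 ≡ 59. → (74, 59)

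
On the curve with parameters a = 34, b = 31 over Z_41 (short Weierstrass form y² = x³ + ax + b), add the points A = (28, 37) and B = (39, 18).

(19, 22)

(28, 37) + (39, 18). λ = (18 - 37)/(39 - 28) ≡ 22/11 mod 41. 11⁻¹ ≡ 15 (mod 41), so λ ≡ 2.
  x = λ² - 28 - 39 = 4 - 67 ≡ 19; y = λ·(28 - 19) - 37 ≡ 22. → (19, 22)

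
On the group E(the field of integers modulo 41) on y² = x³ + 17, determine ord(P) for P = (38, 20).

2P: tangent at (38, 20): λ = (3·38² + 0)/(2·20) ≡ 27/40. 40⁻¹ ≡ 40 (mod 41), so λ ≡ 27·40 ≡ 14.
  x = λ² - 38 - 38 = 196 - 76 ≡ 38; y = λ·(38 - 38) - 20 ≡ 21. → (38, 21)
3P: (38, 21) + (38, 20): same x and y₁ ≡ -y₂, so the sum is ∞.
3P = ∞, so the order is 3.

3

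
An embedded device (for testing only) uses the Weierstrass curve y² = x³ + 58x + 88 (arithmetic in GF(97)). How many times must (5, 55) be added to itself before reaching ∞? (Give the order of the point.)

2P: tangent at (5, 55): λ = (3·5² + 58)/(2·55) ≡ 36/13. 13⁻¹ ≡ 15 (mod 97), so λ ≡ 36·15 ≡ 55.
  x = λ² - 5 - 5 = 3025 - 10 ≡ 8; y = λ·(5 - 8) - 55 ≡ 71. → (8, 71)
3P: (8, 71) + (5, 55). λ = (55 - 71)/(5 - 8) ≡ 81/94 mod 97. 94⁻¹ ≡ 32 (mod 97), so λ ≡ 70.
  x = λ² - 8 - 5 = 4900 - 13 ≡ 37; y = λ·(8 - 37) - 71 ≡ 33. → (37, 33)
4P: (37, 33) + (5, 55). λ = (55 - 33)/(5 - 37) ≡ 22/65 mod 97. 65⁻¹ ≡ 3 (mod 97) since 65·3 = 195 ≡ 1, so λ ≡ 66.
  x = λ² - 37 - 5 = 4356 - 42 ≡ 46; y = λ·(37 - 46) - 33 ≡ 52. → (46, 52)
5P: (46, 52) + (5, 55). λ = (55 - 52)/(5 - 46) ≡ 3/56 mod 97. 56⁻¹ ≡ 26 (mod 97), so λ ≡ 78.
  x = λ² - 46 - 5 = 6084 - 51 ≡ 19; y = λ·(46 - 19) - 52 ≡ 17. → (19, 17)
6P: (19, 17) + (5, 55). λ = (55 - 17)/(5 - 19) ≡ 38/83 mod 97. 83⁻¹ ≡ 90 (mod 97) since 83·90 = 7470 ≡ 1, so λ ≡ 25.
  x = λ² - 19 - 5 = 625 - 24 ≡ 19; y = λ·(19 - 19) - 17 ≡ 80. → (19, 80)
7P: (19, 80) + (5, 55). λ = (55 - 80)/(5 - 19) ≡ 72/83 mod 97. 83⁻¹ ≡ 90 (mod 97), so λ ≡ 78.
  x = λ² - 19 - 5 = 6084 - 24 ≡ 46; y = λ·(19 - 46) - 80 ≡ 45. → (46, 45)
8P: (46, 45) + (5, 55). λ = (55 - 45)/(5 - 46) ≡ 10/56 mod 97. 56⁻¹ ≡ 26 (mod 97), so λ ≡ 66.
  x = λ² - 46 - 5 = 4356 - 51 ≡ 37; y = λ·(46 - 37) - 45 ≡ 64. → (37, 64)
9P: (37, 64) + (5, 55). λ = (55 - 64)/(5 - 37) ≡ 88/65 mod 97. 65⁻¹ ≡ 3 (mod 97) since 65·3 = 195 ≡ 1, so λ ≡ 70.
  x = λ² - 37 - 5 = 4900 - 42 ≡ 8; y = λ·(37 - 8) - 64 ≡ 26. → (8, 26)
10P: (8, 26) + (5, 55). λ = (55 - 26)/(5 - 8) ≡ 29/94 mod 97. 94⁻¹ ≡ 32 (mod 97), so λ ≡ 55.
  x = λ² - 8 - 5 = 3025 - 13 ≡ 5; y = λ·(8 - 5) - 26 ≡ 42. → (5, 42)
11P: (5, 42) + (5, 55): same x and y₁ ≡ -y₂, so the sum is ∞.
11P = ∞, so the order is 11.

11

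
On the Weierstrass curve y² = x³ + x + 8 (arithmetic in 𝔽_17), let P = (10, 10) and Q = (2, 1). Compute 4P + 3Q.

First 4P:
Double-and-add on 4 = (100)₂. Start with P = (10, 10) for the leading 1-bit.
double: tangent at (10, 10): λ = (3·10² + 1)/(2·10) ≡ 12/3. 3⁻¹ ≡ 6 (mod 17), so λ ≡ 12·6 ≡ 4.
  x = λ² - 10 - 10 = 16 - 20 ≡ 13; y = λ·(10 - 13) - 10 ≡ 12. → (13, 12)
double: tangent at (13, 12): λ = (3·13² + 1)/(2·12) ≡ 15/7. 7⁻¹ ≡ 5 (mod 17) since 7·5 = 35 ≡ 1, so λ ≡ 15·5 ≡ 7.
  x = λ² - 13 - 13 = 49 - 26 ≡ 6; y = λ·(13 - 6) - 12 ≡ 3. → (6, 3)
4P = (6, 3).
Next 3Q:
Repeated addition: build up to 3Q.
2Q: tangent at (2, 1): λ = (3·2² + 1)/(2·1) ≡ 13/2. 2⁻¹ ≡ 9 (mod 17) since 2·9 = 18 ≡ 1, so λ ≡ 13·9 ≡ 15.
  x = λ² - 2 - 2 = 225 - 4 ≡ 0; y = λ·(2 - 0) - 1 ≡ 12. → (0, 12)
3Q: (0, 12) + (2, 1). λ = (1 - 12)/(2 - 0) ≡ 6/2 mod 17. 2⁻¹ ≡ 9 (mod 17), so λ ≡ 3.
  x = λ² - 0 - 2 = 9 - 2 ≡ 7; y = λ·(0 - 7) - 12 ≡ 1. → (7, 1)
3Q = (7, 1).
Finally 4P + 3Q:
(6, 3) + (7, 1). λ = (1 - 3)/(7 - 6) ≡ 15/1 mod 17. 1⁻¹ ≡ 1 (mod 17), so λ ≡ 15.
  x = λ² - 6 - 7 = 225 - 13 ≡ 8; y = λ·(6 - 8) - 3 ≡ 1. → (8, 1)

(8, 1)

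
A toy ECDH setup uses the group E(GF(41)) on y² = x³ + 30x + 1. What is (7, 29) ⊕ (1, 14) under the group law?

(29, 39)

(7, 29) + (1, 14). λ = (14 - 29)/(1 - 7) ≡ 26/35 mod 41. 35⁻¹ ≡ 34 (mod 41), so λ ≡ 23.
  x = λ² - 7 - 1 = 529 - 8 ≡ 29; y = λ·(7 - 29) - 29 ≡ 39. → (29, 39)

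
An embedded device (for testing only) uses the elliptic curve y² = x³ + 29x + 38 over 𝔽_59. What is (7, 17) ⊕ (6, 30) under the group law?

(7, 17) + (6, 30). λ = (30 - 17)/(6 - 7) ≡ 13/58 mod 59. 58⁻¹ ≡ 58 (mod 59), so λ ≡ 46.
  x = λ² - 7 - 6 = 2116 - 13 ≡ 38; y = λ·(7 - 38) - 17 ≡ 32. → (38, 32)

(38, 32)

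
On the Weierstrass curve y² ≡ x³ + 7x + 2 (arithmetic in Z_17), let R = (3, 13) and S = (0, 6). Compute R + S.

(10, 16)

(3, 13) + (0, 6). λ = (6 - 13)/(0 - 3) ≡ 10/14 mod 17. 14⁻¹ ≡ 11 (mod 17), so λ ≡ 8.
  x = λ² - 3 - 0 = 64 - 3 ≡ 10; y = λ·(3 - 10) - 13 ≡ 16. → (10, 16)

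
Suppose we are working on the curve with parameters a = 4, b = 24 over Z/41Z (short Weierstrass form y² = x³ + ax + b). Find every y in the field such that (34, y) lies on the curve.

none

x³ + 4x + 24 = 39464 ≡ 22 (mod 41).
22 is a non-residue mod 41; no y exists.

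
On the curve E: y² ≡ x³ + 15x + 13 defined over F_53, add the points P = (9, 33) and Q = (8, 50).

(7, 39)

(9, 33) + (8, 50). λ = (50 - 33)/(8 - 9) ≡ 17/52 mod 53. 52⁻¹ ≡ 52 (mod 53) since 52·52 = 2704 ≡ 1, so λ ≡ 36.
  x = λ² - 9 - 8 = 1296 - 17 ≡ 7; y = λ·(9 - 7) - 33 ≡ 39. → (7, 39)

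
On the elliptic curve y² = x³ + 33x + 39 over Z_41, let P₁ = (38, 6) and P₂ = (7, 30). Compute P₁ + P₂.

(38, 6) + (7, 30). λ = (30 - 6)/(7 - 38) ≡ 24/10 mod 41. 10⁻¹ ≡ 37 (mod 41) since 10·37 = 370 ≡ 1, so λ ≡ 27.
  x = λ² - 38 - 7 = 729 - 45 ≡ 28; y = λ·(38 - 28) - 6 ≡ 18. → (28, 18)

(28, 18)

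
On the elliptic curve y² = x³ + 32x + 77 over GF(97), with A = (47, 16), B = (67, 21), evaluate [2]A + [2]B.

(49, 88)

First 2A:
Repeated addition: build up to 2A.
2A: tangent at (47, 16): λ = (3·47² + 32)/(2·16) ≡ 63/32. 32⁻¹ ≡ 94 (mod 97) since 32·94 = 3008 ≡ 1, so λ ≡ 63·94 ≡ 5.
  x = λ² - 47 - 47 = 25 - 94 ≡ 28; y = λ·(47 - 28) - 16 ≡ 79. → (28, 79)
2A = (28, 79).
Next 2B:
Repeated addition: build up to 2B.
2B: tangent at (67, 21): λ = (3·67² + 32)/(2·21) ≡ 16/42. 42⁻¹ ≡ 67 (mod 97) since 42·67 = 2814 ≡ 1, so λ ≡ 16·67 ≡ 5.
  x = λ² - 67 - 67 = 25 - 134 ≡ 85; y = λ·(67 - 85) - 21 ≡ 83. → (85, 83)
2B = (85, 83).
Finally 2A + 2B:
(28, 79) + (85, 83). λ = (83 - 79)/(85 - 28) ≡ 4/57 mod 97. 57⁻¹ ≡ 80 (mod 97) since 57·80 = 4560 ≡ 1, so λ ≡ 29.
  x = λ² - 28 - 85 = 841 - 113 ≡ 49; y = λ·(28 - 49) - 79 ≡ 88. → (49, 88)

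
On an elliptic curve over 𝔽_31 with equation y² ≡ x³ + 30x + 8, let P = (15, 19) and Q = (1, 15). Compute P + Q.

(15, 19) + (1, 15). λ = (15 - 19)/(1 - 15) ≡ 27/17 mod 31. 17⁻¹ ≡ 11 (mod 31) since 17·11 = 187 ≡ 1, so λ ≡ 18.
  x = λ² - 15 - 1 = 324 - 16 ≡ 29; y = λ·(15 - 29) - 19 ≡ 8. → (29, 8)

(29, 8)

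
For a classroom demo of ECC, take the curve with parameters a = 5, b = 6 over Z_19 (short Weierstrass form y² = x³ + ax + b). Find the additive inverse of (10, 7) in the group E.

-(10, 7) = (10, -7 mod 19) = (10, 12).

(10, 12)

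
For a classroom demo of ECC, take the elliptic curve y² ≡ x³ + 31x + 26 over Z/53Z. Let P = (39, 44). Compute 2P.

tangent at (39, 44): λ = (3·39² + 31)/(2·44) ≡ 36/35. 35⁻¹ ≡ 50 (mod 53) since 35·50 = 1750 ≡ 1, so λ ≡ 36·50 ≡ 51.
  x = λ² - 39 - 39 = 2601 - 78 ≡ 32; y = λ·(39 - 32) - 44 ≡ 48. → (32, 48)

(32, 48)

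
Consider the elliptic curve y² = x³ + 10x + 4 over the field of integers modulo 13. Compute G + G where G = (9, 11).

(7, 12)

tangent at (9, 11): λ = (3·9² + 10)/(2·11) ≡ 6/9. 9⁻¹ ≡ 3 (mod 13) since 9·3 = 27 ≡ 1, so λ ≡ 6·3 ≡ 5.
  x = λ² - 9 - 9 = 25 - 18 ≡ 7; y = λ·(9 - 7) - 11 ≡ 12. → (7, 12)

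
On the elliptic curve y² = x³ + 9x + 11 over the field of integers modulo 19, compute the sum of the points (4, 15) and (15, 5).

(4, 15) + (15, 5). λ = (5 - 15)/(15 - 4) ≡ 9/11 mod 19. 11⁻¹ ≡ 7 (mod 19) since 11·7 = 77 ≡ 1, so λ ≡ 6.
  x = λ² - 4 - 15 = 36 - 19 ≡ 17; y = λ·(4 - 17) - 15 ≡ 2. → (17, 2)

(17, 2)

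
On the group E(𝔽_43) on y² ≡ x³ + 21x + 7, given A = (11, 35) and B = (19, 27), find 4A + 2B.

First 4A:
Double-and-add on 4 = (100)₂. Start with A = (11, 35) for the leading 1-bit.
double: tangent at (11, 35): λ = (3·11² + 21)/(2·35) ≡ 40/27. 27⁻¹ ≡ 8 (mod 43), so λ ≡ 40·8 ≡ 19.
  x = λ² - 11 - 11 = 361 - 22 ≡ 38; y = λ·(11 - 38) - 35 ≡ 11. → (38, 11)
double: tangent at (38, 11): λ = (3·38² + 21)/(2·11) ≡ 10/22. 22⁻¹ ≡ 2 (mod 43), so λ ≡ 10·2 ≡ 20.
  x = λ² - 38 - 38 = 400 - 76 ≡ 23; y = λ·(38 - 23) - 11 ≡ 31. → (23, 31)
4A = (23, 31).
Next 2B:
Repeated addition: build up to 2B.
2B: tangent at (19, 27): λ = (3·19² + 21)/(2·27) ≡ 29/11. 11⁻¹ ≡ 4 (mod 43) since 11·4 = 44 ≡ 1, so λ ≡ 29·4 ≡ 30.
  x = λ² - 19 - 19 = 900 - 38 ≡ 2; y = λ·(19 - 2) - 27 ≡ 10. → (2, 10)
2B = (2, 10).
Finally 4A + 2B:
(23, 31) + (2, 10). λ = (10 - 31)/(2 - 23) ≡ 22/22 mod 43. 22⁻¹ ≡ 2 (mod 43), so λ ≡ 1.
  x = λ² - 23 - 2 = 1 - 25 ≡ 19; y = λ·(23 - 19) - 31 ≡ 16. → (19, 16)

(19, 16)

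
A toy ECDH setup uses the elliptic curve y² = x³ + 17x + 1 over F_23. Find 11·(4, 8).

Write G = (4, 8).
Repeated addition: build up to 11G.
2G: tangent at (4, 8): λ = (3·4² + 17)/(2·8) ≡ 19/16. 16⁻¹ ≡ 13 (mod 23), so λ ≡ 19·13 ≡ 17.
  x = λ² - 4 - 4 = 289 - 8 ≡ 5; y = λ·(4 - 5) - 8 ≡ 21. → (5, 21)
3G: (5, 21) + (4, 8). λ = (8 - 21)/(4 - 5) ≡ 10/22 mod 23. 22⁻¹ ≡ 22 (mod 23) since 22·22 = 484 ≡ 1, so λ ≡ 13.
  x = λ² - 5 - 4 = 169 - 9 ≡ 22; y = λ·(5 - 22) - 21 ≡ 11. → (22, 11)
4G: (22, 11) + (4, 8). λ = (8 - 11)/(4 - 22) ≡ 20/5 mod 23. 5⁻¹ ≡ 14 (mod 23), so λ ≡ 4.
  x = λ² - 22 - 4 = 16 - 26 ≡ 13; y = λ·(22 - 13) - 11 ≡ 2. → (13, 2)
5G: (13, 2) + (4, 8). λ = (8 - 2)/(4 - 13) ≡ 6/14 mod 23. 14⁻¹ ≡ 5 (mod 23) since 14·5 = 70 ≡ 1, so λ ≡ 7.
  x = λ² - 13 - 4 = 49 - 17 ≡ 9; y = λ·(13 - 9) - 2 ≡ 3. → (9, 3)
6G: (9, 3) + (4, 8). λ = (8 - 3)/(4 - 9) ≡ 5/18 mod 23. 18⁻¹ ≡ 9 (mod 23), so λ ≡ 22.
  x = λ² - 9 - 4 = 484 - 13 ≡ 11; y = λ·(9 - 11) - 3 ≡ 22. → (11, 22)
7G: (11, 22) + (4, 8). λ = (8 - 22)/(4 - 11) ≡ 9/16 mod 23. 16⁻¹ ≡ 13 (mod 23) since 16·13 = 208 ≡ 1, so λ ≡ 2.
  x = λ² - 11 - 4 = 4 - 15 ≡ 12; y = λ·(11 - 12) - 22 ≡ 22. → (12, 22)
8G: (12, 22) + (4, 8). λ = (8 - 22)/(4 - 12) ≡ 9/15 mod 23. 15⁻¹ ≡ 20 (mod 23) since 15·20 = 300 ≡ 1, so λ ≡ 19.
  x = λ² - 12 - 4 = 361 - 16 ≡ 0; y = λ·(12 - 0) - 22 ≡ 22. → (0, 22)
9G: (0, 22) + (4, 8). λ = (8 - 22)/(4 - 0) ≡ 9/4 mod 23. 4⁻¹ ≡ 6 (mod 23) since 4·6 = 24 ≡ 1, so λ ≡ 8.
  x = λ² - 0 - 4 = 64 - 4 ≡ 14; y = λ·(0 - 14) - 22 ≡ 4. → (14, 4)
10G: (14, 4) + (4, 8). λ = (8 - 4)/(4 - 14) ≡ 4/13 mod 23. 13⁻¹ ≡ 16 (mod 23), so λ ≡ 18.
  x = λ² - 14 - 4 = 324 - 18 ≡ 7; y = λ·(14 - 7) - 4 ≡ 7. → (7, 7)
11G: (7, 7) + (4, 8). λ = (8 - 7)/(4 - 7) ≡ 1/20 mod 23. 20⁻¹ ≡ 15 (mod 23), so λ ≡ 15.
  x = λ² - 7 - 4 = 225 - 11 ≡ 7; y = λ·(7 - 7) - 7 ≡ 16. → (7, 16)

(7, 16)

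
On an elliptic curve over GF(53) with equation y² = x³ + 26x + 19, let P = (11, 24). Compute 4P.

(23, 45)

Repeated addition: build up to 4P.
2P: tangent at (11, 24): λ = (3·11² + 26)/(2·24) ≡ 18/48. 48⁻¹ ≡ 21 (mod 53), so λ ≡ 18·21 ≡ 7.
  x = λ² - 11 - 11 = 49 - 22 ≡ 27; y = λ·(11 - 27) - 24 ≡ 23. → (27, 23)
3P: (27, 23) + (11, 24). λ = (24 - 23)/(11 - 27) ≡ 1/37 mod 53. 37⁻¹ ≡ 43 (mod 53), so λ ≡ 43.
  x = λ² - 27 - 11 = 1849 - 38 ≡ 9; y = λ·(27 - 9) - 23 ≡ 9. → (9, 9)
4P: (9, 9) + (11, 24). λ = (24 - 9)/(11 - 9) ≡ 15/2 mod 53. 2⁻¹ ≡ 27 (mod 53), so λ ≡ 34.
  x = λ² - 9 - 11 = 1156 - 20 ≡ 23; y = λ·(9 - 23) - 9 ≡ 45. → (23, 45)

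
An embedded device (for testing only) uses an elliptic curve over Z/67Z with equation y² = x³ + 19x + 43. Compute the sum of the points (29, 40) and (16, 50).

(29, 40) + (16, 50). λ = (50 - 40)/(16 - 29) ≡ 10/54 mod 67. 54⁻¹ ≡ 36 (mod 67), so λ ≡ 25.
  x = λ² - 29 - 16 = 625 - 45 ≡ 44; y = λ·(29 - 44) - 40 ≡ 54. → (44, 54)

(44, 54)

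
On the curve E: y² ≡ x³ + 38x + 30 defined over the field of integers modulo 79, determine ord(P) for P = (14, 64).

8

2P: tangent at (14, 64): λ = (3·14² + 38)/(2·64) ≡ 73/49. 49⁻¹ ≡ 50 (mod 79), so λ ≡ 73·50 ≡ 16.
  x = λ² - 14 - 14 = 256 - 28 ≡ 70; y = λ·(14 - 70) - 64 ≡ 67. → (70, 67)
3P: (70, 67) + (14, 64). λ = (64 - 67)/(14 - 70) ≡ 76/23 mod 79. 23⁻¹ ≡ 55 (mod 79) since 23·55 = 1265 ≡ 1, so λ ≡ 72.
  x = λ² - 70 - 14 = 5184 - 84 ≡ 44; y = λ·(70 - 44) - 67 ≡ 67. → (44, 67)
4P: (44, 67) + (14, 64). λ = (64 - 67)/(14 - 44) ≡ 76/49 mod 79. 49⁻¹ ≡ 50 (mod 79), so λ ≡ 8.
  x = λ² - 44 - 14 = 64 - 58 ≡ 6; y = λ·(44 - 6) - 67 ≡ 0. → (6, 0)
5P: (6, 0) + (14, 64). λ = (64 - 0)/(14 - 6) ≡ 64/8 mod 79. 8⁻¹ ≡ 10 (mod 79), so λ ≡ 8.
  x = λ² - 6 - 14 = 64 - 20 ≡ 44; y = λ·(6 - 44) - 0 ≡ 12. → (44, 12)
6P: (44, 12) + (14, 64). λ = (64 - 12)/(14 - 44) ≡ 52/49 mod 79. 49⁻¹ ≡ 50 (mod 79), so λ ≡ 72.
  x = λ² - 44 - 14 = 5184 - 58 ≡ 70; y = λ·(44 - 70) - 12 ≡ 12. → (70, 12)
7P: (70, 12) + (14, 64). λ = (64 - 12)/(14 - 70) ≡ 52/23 mod 79. 23⁻¹ ≡ 55 (mod 79), so λ ≡ 16.
  x = λ² - 70 - 14 = 256 - 84 ≡ 14; y = λ·(70 - 14) - 12 ≡ 15. → (14, 15)
8P: (14, 15) + (14, 64): same x and y₁ ≡ -y₂, so the sum is the point at infinity.
8P = the point at infinity, so the order is 8.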